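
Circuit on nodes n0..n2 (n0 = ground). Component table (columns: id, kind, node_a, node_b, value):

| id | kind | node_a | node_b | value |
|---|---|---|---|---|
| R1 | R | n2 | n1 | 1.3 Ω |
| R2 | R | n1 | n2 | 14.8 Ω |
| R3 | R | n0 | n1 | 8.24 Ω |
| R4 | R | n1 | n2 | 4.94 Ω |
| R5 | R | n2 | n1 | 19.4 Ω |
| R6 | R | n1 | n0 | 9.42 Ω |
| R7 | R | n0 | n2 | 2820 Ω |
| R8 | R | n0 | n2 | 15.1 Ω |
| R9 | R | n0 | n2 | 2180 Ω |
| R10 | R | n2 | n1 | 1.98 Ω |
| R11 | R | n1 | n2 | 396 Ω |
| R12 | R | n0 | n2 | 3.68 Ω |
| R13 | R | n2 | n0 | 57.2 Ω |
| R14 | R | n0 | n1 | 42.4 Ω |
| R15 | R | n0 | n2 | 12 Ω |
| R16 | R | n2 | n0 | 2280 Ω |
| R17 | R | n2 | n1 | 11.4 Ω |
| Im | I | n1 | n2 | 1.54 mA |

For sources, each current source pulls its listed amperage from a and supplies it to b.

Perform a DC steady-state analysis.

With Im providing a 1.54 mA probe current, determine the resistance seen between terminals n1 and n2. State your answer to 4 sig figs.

R_eq = 0.5417 Ω

MNA unknowns: 2 node voltages V₁..V_2
R1: Y=0.7692 on G[2,1]
R2: Y=0.06757 on G[1,2]
R3: Y=0.1214 on G[0,1]
R4: Y=0.2024 on G[1,2]
R5: Y=0.05155 on G[2,1]
R6: Y=0.1062 on G[1,0]
R7: Y=0.0003546 on G[0,2]
R8: Y=0.06623 on G[0,2]
R9: Y=0.0004587 on G[0,2]
R10: Y=0.5051 on G[2,1]
R11: Y=0.002525 on G[1,2]
R12: Y=0.2717 on G[0,2]
R13: Y=0.01748 on G[2,0]
R14: Y=0.02358 on G[0,1]
R15: Y=0.08333 on G[0,2]
R16: Y=0.0004386 on G[2,0]
R17: Y=0.08772 on G[2,1]
Im: z[1]−=0.00154, z[2]+=0.00154
solve → V1=-0.0005312, V2=0.0003031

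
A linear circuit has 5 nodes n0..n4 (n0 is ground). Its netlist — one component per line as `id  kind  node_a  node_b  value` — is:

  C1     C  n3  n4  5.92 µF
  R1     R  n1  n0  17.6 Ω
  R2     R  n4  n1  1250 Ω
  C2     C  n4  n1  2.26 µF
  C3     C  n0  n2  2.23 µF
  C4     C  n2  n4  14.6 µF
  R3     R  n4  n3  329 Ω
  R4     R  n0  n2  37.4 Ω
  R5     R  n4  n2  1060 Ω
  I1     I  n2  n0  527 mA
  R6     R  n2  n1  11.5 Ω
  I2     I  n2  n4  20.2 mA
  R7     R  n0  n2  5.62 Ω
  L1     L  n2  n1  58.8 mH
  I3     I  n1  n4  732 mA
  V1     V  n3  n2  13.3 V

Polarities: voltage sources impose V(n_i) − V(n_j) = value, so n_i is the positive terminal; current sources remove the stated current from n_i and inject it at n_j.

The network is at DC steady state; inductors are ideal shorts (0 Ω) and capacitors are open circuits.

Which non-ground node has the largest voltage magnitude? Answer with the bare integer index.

4

Apply KCL at each of the 4 non-ground nodes and solve the resulting linear system.
Node n1: branches {R1, R2, C2, R6, L1, I3} → V_1 = -2.015
Node n2: branches {C3, C4, R4, R5, I1, R6, I2, R7, L1, V1} → V_2 = -2.015
Node n3: branches {C1, R3, V1} → V_3 = 11.28
Node n4: branches {C1, R2, C2, C4, R3, R5, I2, I3} → V_4 = 163.7
Source currents: i(L1)=0.4849, i(V1)=0.4633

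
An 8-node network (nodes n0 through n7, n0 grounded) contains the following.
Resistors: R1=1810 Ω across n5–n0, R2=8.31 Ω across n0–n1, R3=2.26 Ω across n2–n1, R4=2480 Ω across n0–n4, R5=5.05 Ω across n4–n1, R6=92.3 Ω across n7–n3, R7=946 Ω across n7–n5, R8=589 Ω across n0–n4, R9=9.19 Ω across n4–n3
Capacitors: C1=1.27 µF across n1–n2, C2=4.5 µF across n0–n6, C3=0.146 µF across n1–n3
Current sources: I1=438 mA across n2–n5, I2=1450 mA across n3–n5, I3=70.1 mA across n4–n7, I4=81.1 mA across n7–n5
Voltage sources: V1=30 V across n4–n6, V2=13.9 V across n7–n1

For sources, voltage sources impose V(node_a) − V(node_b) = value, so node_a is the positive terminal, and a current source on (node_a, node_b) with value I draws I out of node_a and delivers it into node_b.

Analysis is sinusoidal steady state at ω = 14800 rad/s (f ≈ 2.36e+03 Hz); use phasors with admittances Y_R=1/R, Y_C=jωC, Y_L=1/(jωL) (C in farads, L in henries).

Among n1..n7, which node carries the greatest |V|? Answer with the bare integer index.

5

Apply KCL at each of the 7 non-ground nodes and solve the resulting linear system.
Node n1: branches {C1, R2, R3, R5, C3, V2} → V_1 = 5.523+12.86j
Node n2: branches {C1, I1, R3} → V_2 = 4.534+12.90j
Node n3: branches {C3, R6, I2, R9} → V_3 = -4.731+19.92j
Node n4: branches {R4, R5, R8, R9, I3, V1} → V_4 = 6.050+20.42j
Node n5: branches {R1, I1, R7, I2, I4} → V_5 = 1236+8.446j
Node n6: branches {C2, V1} → V_6 = -23.95+20.42j
Node n7: branches {R6, R7, I3, I4, V2} → V_7 = 19.42+12.86j
Source currents: i(V1)=-1.360-1.595j, i(V2)=1.013+0.07187j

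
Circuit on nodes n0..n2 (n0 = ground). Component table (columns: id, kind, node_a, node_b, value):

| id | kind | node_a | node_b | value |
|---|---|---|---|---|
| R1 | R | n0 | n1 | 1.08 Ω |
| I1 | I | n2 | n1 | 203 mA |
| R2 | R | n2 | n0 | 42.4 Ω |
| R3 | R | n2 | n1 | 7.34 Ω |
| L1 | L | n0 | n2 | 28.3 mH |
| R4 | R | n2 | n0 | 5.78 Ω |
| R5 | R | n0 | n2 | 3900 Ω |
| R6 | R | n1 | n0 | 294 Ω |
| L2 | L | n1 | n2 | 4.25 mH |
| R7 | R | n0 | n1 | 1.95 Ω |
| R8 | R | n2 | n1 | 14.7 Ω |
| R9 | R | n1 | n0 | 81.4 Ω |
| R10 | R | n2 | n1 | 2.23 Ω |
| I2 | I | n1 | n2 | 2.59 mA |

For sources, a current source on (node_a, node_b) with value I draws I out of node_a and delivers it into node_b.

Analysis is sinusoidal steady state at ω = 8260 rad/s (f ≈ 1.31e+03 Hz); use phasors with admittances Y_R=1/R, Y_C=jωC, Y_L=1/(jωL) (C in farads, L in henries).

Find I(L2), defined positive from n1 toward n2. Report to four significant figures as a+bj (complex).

Element admittances at ω=8260 rad/s:
  Y(R1) = 0.9259+0.000j S between n0,n1
  I1: injects 0.203 A into n1 (from n2)
  Y(R2) = 0.02358+0.000j S between n2,n0
  Y(R3) = 0.1362+0.000j S between n2,n1
  Y(L1) = 0.000-0.004278j S between n0,n2
  Y(R4) = 0.1730+0.000j S between n2,n0
  Y(R5) = 0.0002564+0.000j S between n0,n2
  Y(R6) = 0.003401+0.000j S between n1,n0
  Y(L2) = 0.000-0.02849j S between n1,n2
  Y(R7) = 0.5128+0.000j S between n0,n1
  Y(R8) = 0.06803+0.000j S between n2,n1
  Y(R9) = 0.01229+0.000j S between n1,n0
  Y(R10) = 0.4484+0.000j S between n2,n1
  I2: injects 0.00259 A into n2 (from n1)
Assemble and solve the 2×2 MNA system:
  V(n1)=0.02890+0.0005591j  V(n2)=-0.2133-0.008767j

0.0002657-0.006900j A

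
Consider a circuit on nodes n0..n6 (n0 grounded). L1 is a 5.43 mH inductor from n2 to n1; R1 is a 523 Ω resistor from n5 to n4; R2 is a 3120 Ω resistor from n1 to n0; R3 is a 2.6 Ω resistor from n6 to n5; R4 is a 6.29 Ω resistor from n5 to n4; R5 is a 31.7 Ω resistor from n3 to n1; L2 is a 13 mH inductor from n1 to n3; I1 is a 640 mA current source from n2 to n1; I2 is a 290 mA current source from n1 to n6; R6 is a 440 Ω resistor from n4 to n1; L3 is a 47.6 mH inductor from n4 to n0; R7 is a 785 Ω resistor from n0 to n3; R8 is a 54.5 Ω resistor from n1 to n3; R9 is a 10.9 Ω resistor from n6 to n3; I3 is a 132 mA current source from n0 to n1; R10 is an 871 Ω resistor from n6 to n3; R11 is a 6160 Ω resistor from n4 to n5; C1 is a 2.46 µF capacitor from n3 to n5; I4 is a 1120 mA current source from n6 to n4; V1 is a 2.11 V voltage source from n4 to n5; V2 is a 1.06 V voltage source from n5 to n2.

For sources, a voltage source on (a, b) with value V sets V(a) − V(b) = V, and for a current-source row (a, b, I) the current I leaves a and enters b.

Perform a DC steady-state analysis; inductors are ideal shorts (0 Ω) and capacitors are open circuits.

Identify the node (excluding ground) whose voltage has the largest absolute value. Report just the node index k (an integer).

6

MNA unknowns: 6 node voltages V₁..V_6 plus 5 source currents (L1, L2, L3, V1, V2)
L1: row V2−V1=0, i_L1 at 2,1
R1: Y=0.001912 on G[5,4]
R2: Y=0.0003205 on G[1,0]
R3: Y=0.3846 on G[6,5]
R4: Y=0.1590 on G[5,4]
R5: Y=0.03155 on G[3,1]
L2: row V1−V3=0, i_L2 at 1,3
I1: z[2]−=0.64, z[1]+=0.64
I2: z[1]−=0.29, z[6]+=0.29
R6: Y=0.002273 on G[4,1]
L3: row V4−V0=0, i_L3 at 4,0
R7: Y=0.001274 on G[0,3]
R8: Y=0.01835 on G[1,3]
R9: Y=0.09174 on G[6,3]
I3: z[0]−=0.132, z[1]+=0.132
R10: Y=0.001148 on G[6,3]
R11: Y=0.0001623 on G[4,5]
C1: Y=0.000 on G[3,5]
I4: z[6]−=1.12, z[4]+=1.12
V1: row V4−V5=2.11, i_V1 at 4,5
V2: row V5−V2=1.06, i_V2 at 5,2
solve → V1=-3.170, V2=-3.170, V3=-3.170, V4=0.000, V5=-2.110, V6=-4.054
aux → i_L1=-0.4121, i_L2=0.07811, i_L3=0.1371, i_V1=0.6359, i_V2=0.2279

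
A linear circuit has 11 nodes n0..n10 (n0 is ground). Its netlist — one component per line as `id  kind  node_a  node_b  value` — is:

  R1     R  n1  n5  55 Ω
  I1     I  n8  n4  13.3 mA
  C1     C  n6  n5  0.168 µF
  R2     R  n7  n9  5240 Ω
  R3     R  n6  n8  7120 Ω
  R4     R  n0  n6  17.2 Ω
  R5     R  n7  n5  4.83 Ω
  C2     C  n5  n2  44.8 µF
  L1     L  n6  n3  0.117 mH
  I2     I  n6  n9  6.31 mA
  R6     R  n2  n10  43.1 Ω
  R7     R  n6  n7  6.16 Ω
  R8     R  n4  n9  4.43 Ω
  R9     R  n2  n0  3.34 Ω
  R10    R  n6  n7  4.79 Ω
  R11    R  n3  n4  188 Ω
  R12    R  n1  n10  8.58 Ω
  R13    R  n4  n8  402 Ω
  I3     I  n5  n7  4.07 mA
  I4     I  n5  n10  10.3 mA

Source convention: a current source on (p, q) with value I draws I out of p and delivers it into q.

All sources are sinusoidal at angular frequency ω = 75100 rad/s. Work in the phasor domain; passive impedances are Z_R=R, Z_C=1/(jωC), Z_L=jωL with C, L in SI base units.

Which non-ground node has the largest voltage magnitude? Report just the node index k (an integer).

8

MNA unknowns: 10 node voltages V₁..V_10
R1: Y=0.01818+0.000j on G[1,5]
I1: z[8]−=0.0133, z[4]+=0.0133
C1: Y=0.000+0.01262j on G[6,5]
R2: Y=0.0001908+0.000j on G[7,9]
R3: Y=0.0001404+0.000j on G[6,8]
R4: Y=0.05814+0.000j on G[0,6]
R5: Y=0.2070+0.000j on G[7,5]
C2: Y=0.000+3.364j on G[5,2]
L1: Y=0.000-0.1138j on G[6,3]
I2: z[6]−=0.00631, z[9]+=0.00631
R6: Y=0.02320+0.000j on G[2,10]
R7: Y=0.1623+0.000j on G[6,7]
R8: Y=0.2257+0.000j on G[4,9]
R9: Y=0.2994+0.000j on G[2,0]
R10: Y=0.2088+0.000j on G[6,7]
R11: Y=0.005319+0.000j on G[3,4]
R12: Y=0.1166+0.000j on G[1,10]
R13: Y=0.002488+0.000j on G[4,8]
I3: z[5]−=0.00407, z[7]+=0.00407
I4: z[5]−=0.0103, z[10]+=0.0103
solve → V1=0.2266+0.0008990j, V2=-0.002243-8.157e-05j, V3=0.01171+0.05853j, V4=1.255+0.05522j, V5=-0.002256+0.001943j, V6=0.01155+0.0004201j, V7=0.01407+0.0009832j, V8=-3.872+0.05229j, V9=1.282+0.05517j, V10=0.2623+0.0007362j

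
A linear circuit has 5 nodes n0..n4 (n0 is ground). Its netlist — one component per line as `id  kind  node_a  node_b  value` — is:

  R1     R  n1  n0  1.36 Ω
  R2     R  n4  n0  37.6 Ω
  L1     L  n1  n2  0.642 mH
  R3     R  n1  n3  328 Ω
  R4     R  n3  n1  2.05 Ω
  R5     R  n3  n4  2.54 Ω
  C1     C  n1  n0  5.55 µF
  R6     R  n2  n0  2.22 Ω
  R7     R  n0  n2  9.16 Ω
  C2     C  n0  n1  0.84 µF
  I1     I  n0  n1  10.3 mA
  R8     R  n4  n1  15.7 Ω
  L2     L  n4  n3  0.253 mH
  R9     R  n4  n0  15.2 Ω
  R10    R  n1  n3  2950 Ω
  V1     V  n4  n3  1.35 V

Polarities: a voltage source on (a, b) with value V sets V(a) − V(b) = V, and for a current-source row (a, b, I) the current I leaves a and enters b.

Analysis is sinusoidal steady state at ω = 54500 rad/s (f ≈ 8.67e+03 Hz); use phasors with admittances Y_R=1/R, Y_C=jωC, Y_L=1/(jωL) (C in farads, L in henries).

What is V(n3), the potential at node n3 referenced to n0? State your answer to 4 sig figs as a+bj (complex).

-0.4024+0.03010j V

Apply KCL at each of the 4 non-ground nodes and solve the resulting linear system.
Node n1: branches {R1, L1, R3, R4, C1, C2, I1, R8, R10} → V_1 = -0.08961+0.03512j
Node n2: branches {L1, R6, R7} → V_2 = 0.001556+0.004656j
Node n3: branches {R3, R4, R5, L2, R10, V1} → V_3 = -0.4024+0.03010j
Node n4: branches {R2, R5, R8, L2, R9, V1} → V_4 = 0.9476+0.03010j
Source currents: i(V1)=-0.6851+0.09545j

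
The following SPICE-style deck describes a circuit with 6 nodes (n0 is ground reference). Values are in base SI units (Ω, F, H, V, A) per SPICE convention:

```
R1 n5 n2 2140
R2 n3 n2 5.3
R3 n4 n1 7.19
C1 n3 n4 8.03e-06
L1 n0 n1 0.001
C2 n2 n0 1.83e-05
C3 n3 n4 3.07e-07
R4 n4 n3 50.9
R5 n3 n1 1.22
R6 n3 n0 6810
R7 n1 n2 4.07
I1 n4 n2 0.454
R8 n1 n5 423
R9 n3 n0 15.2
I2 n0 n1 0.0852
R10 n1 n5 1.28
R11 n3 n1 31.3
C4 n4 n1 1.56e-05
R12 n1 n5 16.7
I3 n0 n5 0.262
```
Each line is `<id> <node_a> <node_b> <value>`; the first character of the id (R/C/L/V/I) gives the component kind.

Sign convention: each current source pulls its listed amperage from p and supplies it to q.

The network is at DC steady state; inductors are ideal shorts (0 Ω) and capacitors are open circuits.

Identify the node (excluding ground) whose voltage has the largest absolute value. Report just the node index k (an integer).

MNA unknowns: 5 node voltages V₁..V_5 plus 1 source current (L1)
R1: Y=0.0004673 on G[5,2]
R2: Y=0.1887 on G[3,2]
R3: Y=0.1391 on G[4,1]
C1: Y=0.000 on G[3,4]
L1: row V0−V1=0, i_L1 at 0,1
C2: Y=0.000 on G[2,0]
C3: Y=0.000 on G[3,4]
R4: Y=0.01965 on G[4,3]
R5: Y=0.8197 on G[3,1]
R6: Y=0.0001468 on G[3,0]
R7: Y=0.2457 on G[1,2]
I1: z[4]−=0.454, z[2]+=0.454
R8: Y=0.002364 on G[1,5]
R9: Y=0.06579 on G[3,0]
I2: z[0]−=0.0852, z[1]+=0.0852
R10: Y=0.7812 on G[1,5]
R11: Y=0.03195 on G[3,1]
C4: Y=0.000 on G[4,1]
R12: Y=0.05988 on G[1,5]
I3: z[0]−=0.262, z[5]+=0.262
solve → V1=0.000, V2=1.103, V3=0.1352, V4=-2.843, V5=0.3111
aux → i_L1=-0.3383

4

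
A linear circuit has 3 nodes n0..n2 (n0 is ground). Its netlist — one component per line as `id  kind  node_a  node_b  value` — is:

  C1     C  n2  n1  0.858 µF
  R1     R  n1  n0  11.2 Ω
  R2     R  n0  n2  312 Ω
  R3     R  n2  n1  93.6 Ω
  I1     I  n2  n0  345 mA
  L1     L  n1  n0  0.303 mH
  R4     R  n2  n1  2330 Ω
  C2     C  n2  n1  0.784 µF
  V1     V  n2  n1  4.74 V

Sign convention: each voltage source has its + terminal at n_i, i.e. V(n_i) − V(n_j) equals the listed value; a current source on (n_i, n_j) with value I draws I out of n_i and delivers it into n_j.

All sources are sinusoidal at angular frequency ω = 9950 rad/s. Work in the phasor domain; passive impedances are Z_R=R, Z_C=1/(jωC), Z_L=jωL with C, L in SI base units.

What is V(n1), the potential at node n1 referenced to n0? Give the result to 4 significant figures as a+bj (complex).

Apply KCL at each of the 2 non-ground nodes and solve the resulting linear system.
Node n1: branches {C1, R1, R3, L1, R4, C2, V1} → V_1 = -0.2810-1.008j
Node n2: branches {C1, R2, R3, I1, R4, C2, V1} → V_2 = 4.459-1.008j
Source currents: i(V1)=-0.4120-0.07421j

-0.2810-1.008j V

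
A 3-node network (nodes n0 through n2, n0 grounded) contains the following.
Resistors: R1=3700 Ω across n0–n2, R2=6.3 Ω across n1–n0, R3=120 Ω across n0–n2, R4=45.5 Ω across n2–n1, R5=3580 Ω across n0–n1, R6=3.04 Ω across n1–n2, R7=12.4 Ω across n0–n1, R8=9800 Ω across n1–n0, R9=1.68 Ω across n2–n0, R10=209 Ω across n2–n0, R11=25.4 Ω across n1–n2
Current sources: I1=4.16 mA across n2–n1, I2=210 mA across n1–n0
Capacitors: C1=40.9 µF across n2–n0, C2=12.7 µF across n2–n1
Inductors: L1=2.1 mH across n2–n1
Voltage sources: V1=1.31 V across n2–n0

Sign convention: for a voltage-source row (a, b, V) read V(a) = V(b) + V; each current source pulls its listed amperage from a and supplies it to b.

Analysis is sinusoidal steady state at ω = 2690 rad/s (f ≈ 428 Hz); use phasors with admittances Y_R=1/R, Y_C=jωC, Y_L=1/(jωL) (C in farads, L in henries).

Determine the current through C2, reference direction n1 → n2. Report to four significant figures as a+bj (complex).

0.006080-0.02681j A

Apply KCL at each of the 2 non-ground nodes and solve the resulting linear system.
Node n1: branches {R2, I1, R4, R5, R6, R7, R8, C2, R11, I2, L1} → V_1 = 0.5251-0.1780j
Node n2: branches {R1, I1, R3, R4, R6, C1, R9, C2, R10, R11, L1, V1} → V_2 = 1.310+0.000j
Source currents: i(V1)=-1.133-0.1015j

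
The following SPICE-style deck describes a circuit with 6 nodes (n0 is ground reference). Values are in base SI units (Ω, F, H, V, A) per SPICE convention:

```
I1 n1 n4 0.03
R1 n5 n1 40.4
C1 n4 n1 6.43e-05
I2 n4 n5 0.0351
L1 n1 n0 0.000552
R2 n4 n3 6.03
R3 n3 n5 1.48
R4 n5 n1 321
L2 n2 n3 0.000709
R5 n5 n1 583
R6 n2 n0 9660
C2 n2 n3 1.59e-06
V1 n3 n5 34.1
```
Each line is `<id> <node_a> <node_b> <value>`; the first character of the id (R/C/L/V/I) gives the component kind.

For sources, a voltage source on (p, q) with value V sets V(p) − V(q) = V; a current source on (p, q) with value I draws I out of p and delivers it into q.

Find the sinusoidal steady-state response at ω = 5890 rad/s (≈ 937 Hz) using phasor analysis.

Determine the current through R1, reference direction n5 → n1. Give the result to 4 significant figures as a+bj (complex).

-0.7087-0.04858j A

Element admittances at ω=5890 rad/s:
  I1: injects 0.03 A into n4 (from n1)
  Y(R1) = 0.02475+0.000j S between n5,n1
  Y(C1) = 0.000+0.3787j S between n4,n1
  I2: injects 0.0351 A into n5 (from n4)
  Y(L1) = 0.000-0.3076j S between n1,n0
  Y(R2) = 0.1658+0.000j S between n4,n3
  Y(R3) = 0.6757+0.000j S between n3,n5
  Y(R4) = 0.003115+0.000j S between n5,n1
  Y(L2) = 0.000-0.2395j S between n2,n3
  Y(R5) = 0.001715+0.000j S between n5,n1
  Y(R6) = 0.0001035+0.000j S between n2,n0
  Y(C2) = 0.000+0.009365j S between n2,n3
  V1: constraint V(n3)−V(n5) = 34.1
Assemble and solve the 6×6 MNA system:
  V(n1)=-0.0006621-0.001840j  V(n2)=5.468-1.967j  V(n3)=5.469-1.965j  V(n4)=0.1532-2.316j  V(n5)=-28.63-1.965j
  i(V1)=-23.92-0.05806j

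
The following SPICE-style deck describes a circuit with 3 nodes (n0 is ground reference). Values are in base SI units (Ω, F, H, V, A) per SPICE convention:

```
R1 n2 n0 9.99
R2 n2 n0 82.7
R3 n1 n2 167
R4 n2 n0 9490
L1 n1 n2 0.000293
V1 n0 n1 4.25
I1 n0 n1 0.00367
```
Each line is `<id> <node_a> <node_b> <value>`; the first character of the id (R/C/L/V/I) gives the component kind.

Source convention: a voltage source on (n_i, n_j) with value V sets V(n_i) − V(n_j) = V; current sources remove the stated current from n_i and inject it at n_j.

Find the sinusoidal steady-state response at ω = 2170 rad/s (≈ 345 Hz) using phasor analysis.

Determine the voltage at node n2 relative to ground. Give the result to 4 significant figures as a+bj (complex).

-4.227+0.3017j V

MNA unknowns: 2 node voltages V₁..V_2 plus 1 source current (V1)
R1: Y=0.1001+0.000j on G[2,0]
R2: Y=0.01209+0.000j on G[2,0]
R3: Y=0.005988+0.000j on G[1,2]
R4: Y=0.0001054+0.000j on G[2,0]
L1: Y=0.000-1.573j on G[1,2]
V1: row V0−V1=4.25, i_V1 at 0,1
I1: z[0]−=0.00367, z[1]+=0.00367
solve → V1=-4.250+0.000j, V2=-4.227+0.3017j
aux → i_V1=-0.4784+0.03388j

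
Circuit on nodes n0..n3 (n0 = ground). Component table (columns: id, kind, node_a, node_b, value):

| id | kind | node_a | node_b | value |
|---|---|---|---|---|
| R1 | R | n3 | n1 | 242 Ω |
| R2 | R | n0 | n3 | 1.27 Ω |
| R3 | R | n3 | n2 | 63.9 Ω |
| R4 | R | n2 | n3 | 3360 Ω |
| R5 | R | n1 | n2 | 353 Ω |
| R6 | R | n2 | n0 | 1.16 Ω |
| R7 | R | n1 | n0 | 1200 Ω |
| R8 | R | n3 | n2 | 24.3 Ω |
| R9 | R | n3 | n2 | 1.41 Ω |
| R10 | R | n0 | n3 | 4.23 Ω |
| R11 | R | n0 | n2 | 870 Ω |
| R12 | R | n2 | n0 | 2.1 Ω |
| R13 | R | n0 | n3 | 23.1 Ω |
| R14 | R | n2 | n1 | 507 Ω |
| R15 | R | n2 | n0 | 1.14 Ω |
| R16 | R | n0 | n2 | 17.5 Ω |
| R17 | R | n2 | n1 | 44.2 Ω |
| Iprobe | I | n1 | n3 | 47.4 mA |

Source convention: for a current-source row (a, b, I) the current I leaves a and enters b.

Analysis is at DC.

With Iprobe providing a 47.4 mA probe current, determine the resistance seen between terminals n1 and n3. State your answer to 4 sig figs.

R_eq = 31.37 Ω

MNA unknowns: 3 node voltages V₁..V_3
R1: Y=0.004132 on G[3,1]
R2: Y=0.7874 on G[0,3]
R3: Y=0.01565 on G[3,2]
R4: Y=0.0002976 on G[2,3]
R5: Y=0.002833 on G[1,2]
R6: Y=0.8621 on G[2,0]
R7: Y=0.0008333 on G[1,0]
R8: Y=0.04115 on G[3,2]
R9: Y=0.7092 on G[3,2]
R10: Y=0.2364 on G[0,3]
R11: Y=0.001149 on G[0,2]
R12: Y=0.4762 on G[2,0]
R13: Y=0.04329 on G[0,3]
R14: Y=0.001972 on G[2,1]
R15: Y=0.8772 on G[2,0]
R16: Y=0.05714 on G[0,2]
R17: Y=0.02262 on G[2,1]
Iprobe: z[1]−=0.0474, z[3]+=0.0474
solve → V1=-1.468, V2=-0.008379, V3=0.01900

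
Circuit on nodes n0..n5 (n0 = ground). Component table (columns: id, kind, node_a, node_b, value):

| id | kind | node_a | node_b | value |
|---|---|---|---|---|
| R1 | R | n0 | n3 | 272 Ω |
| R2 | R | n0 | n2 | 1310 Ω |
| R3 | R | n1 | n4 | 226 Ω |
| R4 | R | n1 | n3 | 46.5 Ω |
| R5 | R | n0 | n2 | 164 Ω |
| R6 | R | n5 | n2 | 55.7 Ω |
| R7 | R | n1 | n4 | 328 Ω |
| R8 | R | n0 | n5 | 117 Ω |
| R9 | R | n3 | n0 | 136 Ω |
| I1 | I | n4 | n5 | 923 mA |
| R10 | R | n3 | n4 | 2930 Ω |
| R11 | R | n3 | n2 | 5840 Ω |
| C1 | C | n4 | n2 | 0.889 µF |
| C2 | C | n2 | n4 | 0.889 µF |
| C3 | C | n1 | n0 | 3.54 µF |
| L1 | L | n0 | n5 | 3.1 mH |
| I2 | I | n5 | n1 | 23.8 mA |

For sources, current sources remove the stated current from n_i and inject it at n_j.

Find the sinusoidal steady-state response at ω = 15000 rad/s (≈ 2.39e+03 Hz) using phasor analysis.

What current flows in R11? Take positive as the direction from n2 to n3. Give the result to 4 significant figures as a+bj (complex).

Apply KCL at each of the 5 non-ground nodes and solve the resulting linear system.
Node n1: branches {R3, R4, R7, C3, I2} → V_1 = 2.723+4.086j
Node n2: branches {R2, R5, R6, R11, C1, C2} → V_2 = -19.06+0.4405j
Node n3: branches {R1, R4, R9, R10, R11} → V_3 = 1.408+2.937j
Node n4: branches {R3, R7, I1, R10, C1, C2} → V_4 = -25.71+26.74j
Node n5: branches {R6, R8, I1, L1, I2} → V_5 = 12.53+10.47j

-0.003504-0.0004275j A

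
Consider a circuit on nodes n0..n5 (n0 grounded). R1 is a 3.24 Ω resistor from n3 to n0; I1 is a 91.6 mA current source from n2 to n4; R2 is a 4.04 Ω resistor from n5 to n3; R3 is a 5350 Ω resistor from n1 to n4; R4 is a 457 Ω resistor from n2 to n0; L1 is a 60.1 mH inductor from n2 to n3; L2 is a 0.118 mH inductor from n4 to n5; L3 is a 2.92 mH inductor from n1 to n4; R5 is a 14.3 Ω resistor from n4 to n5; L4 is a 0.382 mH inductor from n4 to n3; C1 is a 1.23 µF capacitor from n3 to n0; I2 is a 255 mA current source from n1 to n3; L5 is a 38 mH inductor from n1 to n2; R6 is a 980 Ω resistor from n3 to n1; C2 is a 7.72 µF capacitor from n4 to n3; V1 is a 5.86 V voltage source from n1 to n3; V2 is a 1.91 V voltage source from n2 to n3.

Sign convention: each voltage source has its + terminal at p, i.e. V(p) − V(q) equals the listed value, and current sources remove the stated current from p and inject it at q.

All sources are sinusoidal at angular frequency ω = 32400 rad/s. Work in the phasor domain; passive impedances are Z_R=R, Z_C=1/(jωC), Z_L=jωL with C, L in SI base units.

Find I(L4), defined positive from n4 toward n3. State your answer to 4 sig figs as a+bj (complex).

-0.05266-0.03101j A

MNA unknowns: 5 node voltages V₁..V_5 plus 2 source currents (V1, V2)
R1: Y=0.3086+0.000j on G[3,0]
I1: z[2]−=0.0916, z[4]+=0.0916
R2: Y=0.2475+0.000j on G[5,3]
R3: Y=0.0001869+0.000j on G[1,4]
R4: Y=0.002188+0.000j on G[2,0]
L1: Y=0.000-0.0005135j on G[2,3]
L2: Y=0.000-0.2616j on G[4,5]
L3: Y=0.000-0.01057j on G[1,4]
R5: Y=0.06993+0.000j on G[4,5]
L4: Y=0.000-0.08080j on G[4,3]
C1: Y=0.000+0.03985j on G[3,0]
I2: z[1]−=0.255, z[3]+=0.255
L5: Y=0.000-0.0008122j on G[1,2]
R6: Y=0.001020+0.000j on G[3,1]
C2: Y=0.000+0.2501j on G[4,3]
V1: row V1−V3=5.86, i_V1 at 1,3
V2: row V2−V3=1.91, i_V2 at 2,3
solve → V1=5.847+0.001696j, V2=1.897+0.001696j, V3=-0.01323+0.001696j, V4=0.3706-0.6501j, V5=-0.05706-0.4942j
aux → i_V1=-0.2689+0.06097j, i_V2=-0.09575-0.002231j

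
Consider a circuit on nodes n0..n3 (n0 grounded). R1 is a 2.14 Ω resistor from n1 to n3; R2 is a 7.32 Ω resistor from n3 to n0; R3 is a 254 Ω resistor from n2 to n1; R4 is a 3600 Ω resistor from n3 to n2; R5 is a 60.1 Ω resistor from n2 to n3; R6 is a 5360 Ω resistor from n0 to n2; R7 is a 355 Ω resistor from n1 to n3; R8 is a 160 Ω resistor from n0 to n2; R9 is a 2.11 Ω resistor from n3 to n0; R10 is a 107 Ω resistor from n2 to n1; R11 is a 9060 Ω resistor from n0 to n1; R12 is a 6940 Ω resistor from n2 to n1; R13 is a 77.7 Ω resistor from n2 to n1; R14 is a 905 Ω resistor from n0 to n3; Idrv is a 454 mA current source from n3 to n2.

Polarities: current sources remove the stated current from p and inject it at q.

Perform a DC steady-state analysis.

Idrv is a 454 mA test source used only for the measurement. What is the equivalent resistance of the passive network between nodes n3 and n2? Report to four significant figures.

MNA unknowns: 3 node voltages V₁..V_3
R1: Y=0.4673 on G[1,3]
R2: Y=0.1366 on G[3,0]
R3: Y=0.003937 on G[2,1]
R4: Y=0.0002778 on G[3,2]
R5: Y=0.01664 on G[2,3]
R6: Y=0.0001866 on G[0,2]
R7: Y=0.002817 on G[1,3]
R8: Y=0.006250 on G[0,2]
R9: Y=0.4739 on G[3,0]
R10: Y=0.009346 on G[2,1]
R11: Y=0.0001104 on G[0,1]
R12: Y=0.0001441 on G[2,1]
R13: Y=0.01287 on G[2,1]
R14: Y=0.001105 on G[0,3]
Idrv: z[3]−=0.454, z[2]+=0.454
solve → V1=0.4008, V2=9.323, V3=-0.09818

R_eq = 20.75 Ω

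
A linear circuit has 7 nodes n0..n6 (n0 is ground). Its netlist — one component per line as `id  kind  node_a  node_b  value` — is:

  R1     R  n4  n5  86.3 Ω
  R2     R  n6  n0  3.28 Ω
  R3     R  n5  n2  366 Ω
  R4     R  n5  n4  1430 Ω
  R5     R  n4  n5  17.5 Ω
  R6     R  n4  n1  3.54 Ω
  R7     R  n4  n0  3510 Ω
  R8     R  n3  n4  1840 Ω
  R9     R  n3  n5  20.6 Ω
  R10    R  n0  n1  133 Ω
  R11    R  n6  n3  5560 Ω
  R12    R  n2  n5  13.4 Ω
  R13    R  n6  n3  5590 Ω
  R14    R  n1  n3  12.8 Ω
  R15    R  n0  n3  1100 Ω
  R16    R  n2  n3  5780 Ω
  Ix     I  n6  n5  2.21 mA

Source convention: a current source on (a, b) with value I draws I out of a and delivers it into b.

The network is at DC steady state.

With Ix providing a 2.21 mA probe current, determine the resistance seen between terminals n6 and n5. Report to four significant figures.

R_eq = 123.7 Ω

MNA unknowns: 6 node voltages V₁..V_6
R1: Y=0.01159 on G[4,5]
R2: Y=0.3049 on G[6,0]
R3: Y=0.002732 on G[5,2]
R4: Y=0.0006993 on G[5,4]
R5: Y=0.05714 on G[4,5]
R6: Y=0.2825 on G[4,1]
R7: Y=0.0002849 on G[4,0]
R8: Y=0.0005435 on G[3,4]
R9: Y=0.04854 on G[3,5]
R10: Y=0.007519 on G[0,1]
R11: Y=0.0001799 on G[6,3]
R12: Y=0.07463 on G[2,5]
R13: Y=0.0001789 on G[6,3]
R14: Y=0.07812 on G[1,3]
R15: Y=0.0009091 on G[0,3]
R16: Y=0.0001730 on G[2,3]
Ix: z[6]−=0.00221, z[5]+=0.00221
solve → V1=0.2423, V2=0.2664, V3=0.2490, V4=0.2468, V5=0.2664, V6=-0.006948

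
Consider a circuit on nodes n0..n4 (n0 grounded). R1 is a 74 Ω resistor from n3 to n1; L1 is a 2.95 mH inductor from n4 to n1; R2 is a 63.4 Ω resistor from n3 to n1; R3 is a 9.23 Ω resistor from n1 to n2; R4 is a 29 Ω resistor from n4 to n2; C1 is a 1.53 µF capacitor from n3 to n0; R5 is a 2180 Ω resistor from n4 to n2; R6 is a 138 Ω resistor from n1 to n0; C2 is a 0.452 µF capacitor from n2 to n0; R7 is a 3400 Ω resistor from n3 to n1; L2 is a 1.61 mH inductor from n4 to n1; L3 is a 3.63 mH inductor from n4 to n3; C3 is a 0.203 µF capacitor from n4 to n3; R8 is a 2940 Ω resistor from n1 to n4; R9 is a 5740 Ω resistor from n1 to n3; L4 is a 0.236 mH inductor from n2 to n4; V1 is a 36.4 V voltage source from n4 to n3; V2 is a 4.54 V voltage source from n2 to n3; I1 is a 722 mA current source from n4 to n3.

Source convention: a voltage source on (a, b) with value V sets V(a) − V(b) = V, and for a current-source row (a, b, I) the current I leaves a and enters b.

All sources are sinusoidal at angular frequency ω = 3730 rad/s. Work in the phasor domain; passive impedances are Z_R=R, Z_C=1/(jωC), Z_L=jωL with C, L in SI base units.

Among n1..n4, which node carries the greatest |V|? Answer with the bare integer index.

4

Element admittances at ω=3730 rad/s:
  Y(R1) = 0.01351+0.000j S between n3,n1
  Y(L1) = 0.000-0.09088j S between n4,n1
  Y(R2) = 0.01577+0.000j S between n3,n1
  Y(R3) = 0.1083+0.000j S between n1,n2
  Y(R4) = 0.03448+0.000j S between n4,n2
  Y(C1) = 0.000+0.005707j S between n3,n0
  Y(R5) = 0.0004587+0.000j S between n4,n2
  Y(R6) = 0.007246+0.000j S between n1,n0
  Y(C2) = 0.000+0.001686j S between n2,n0
  Y(R7) = 0.0002941+0.000j S between n3,n1
  Y(L2) = 0.000-0.1665j S between n4,n1
  Y(L3) = 0.000-0.07386j S between n4,n3
  Y(C3) = 0.000+0.0007572j S between n4,n3
  Y(R8) = 0.0003401+0.000j S between n1,n4
  Y(R9) = 0.0001742+0.000j S between n1,n3
  Y(L4) = 0.000-1.136j S between n2,n4
  V1: constraint V(n4)−V(n3) = 36.4
  V2: constraint V(n2)−V(n3) = 4.54
  I1: injects 0.722 A into n3 (from n4)
Assemble and solve the 6×6 MNA system:
  V(n1)=21.34+6.706j  V(n2)=-3.068+20.92j  V(n3)=-7.608+20.92j  V(n4)=28.79+20.92j
  i(V1)=-5.495+40.77j  i(V2)=3.793-37.73j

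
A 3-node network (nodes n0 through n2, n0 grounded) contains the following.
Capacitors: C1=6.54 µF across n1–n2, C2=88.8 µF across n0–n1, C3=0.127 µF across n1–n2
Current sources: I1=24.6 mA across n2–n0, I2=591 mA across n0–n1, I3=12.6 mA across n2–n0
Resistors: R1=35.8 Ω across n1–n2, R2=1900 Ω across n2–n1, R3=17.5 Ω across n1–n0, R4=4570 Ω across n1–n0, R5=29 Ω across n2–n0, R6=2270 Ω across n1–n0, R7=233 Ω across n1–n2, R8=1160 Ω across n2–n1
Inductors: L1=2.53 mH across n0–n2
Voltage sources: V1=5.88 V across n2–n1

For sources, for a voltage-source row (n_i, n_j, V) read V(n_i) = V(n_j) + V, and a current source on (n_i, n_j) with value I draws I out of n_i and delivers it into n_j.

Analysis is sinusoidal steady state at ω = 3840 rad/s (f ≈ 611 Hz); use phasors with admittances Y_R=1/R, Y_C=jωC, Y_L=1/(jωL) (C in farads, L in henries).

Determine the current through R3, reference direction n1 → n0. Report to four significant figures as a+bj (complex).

0.1547-0.02429j A

Apply KCL at each of the 2 non-ground nodes and solve the resulting linear system.
Node n1: branches {C1, R1, R2, R3, R4, I2, R6, R7, R8, C2, C3, V1} → V_1 = 2.707-0.4251j
Node n2: branches {C1, I1, R1, R2, R5, L1, R7, R8, I3, C3, V1} → V_2 = 8.587-0.4251j
Source currents: i(V1)=-0.4872+0.7480j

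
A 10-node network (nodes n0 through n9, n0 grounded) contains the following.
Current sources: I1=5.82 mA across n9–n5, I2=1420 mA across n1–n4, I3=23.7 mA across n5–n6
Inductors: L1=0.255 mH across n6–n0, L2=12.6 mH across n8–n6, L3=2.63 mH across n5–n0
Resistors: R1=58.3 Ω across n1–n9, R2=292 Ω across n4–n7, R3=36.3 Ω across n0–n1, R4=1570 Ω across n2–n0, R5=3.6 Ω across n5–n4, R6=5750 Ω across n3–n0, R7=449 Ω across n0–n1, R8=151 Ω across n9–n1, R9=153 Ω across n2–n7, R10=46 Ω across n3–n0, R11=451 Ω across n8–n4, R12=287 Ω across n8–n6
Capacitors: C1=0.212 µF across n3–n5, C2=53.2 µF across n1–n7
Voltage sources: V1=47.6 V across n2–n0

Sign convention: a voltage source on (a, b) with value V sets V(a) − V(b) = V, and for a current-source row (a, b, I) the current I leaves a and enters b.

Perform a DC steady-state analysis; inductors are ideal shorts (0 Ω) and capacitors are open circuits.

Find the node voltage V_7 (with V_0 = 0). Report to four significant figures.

33.09 V

Apply KCL at each of the 9 non-ground nodes and solve the resulting linear system.
Node n1: branches {I2, R1, R3, R7, R8, C2} → V_1 = -47.89
Node n2: branches {R4, R9, V1} → V_2 = 47.60
Node n3: branches {C1, R6, R10} → V_3 = 0.000
Node n4: branches {I2, R2, R5, R11} → V_4 = 5.410
Node n5: branches {I1, C1, R5, L3, I3} → V_5 = 0.000
Node n6: branches {L1, L2, R12, I3} → V_6 = 0.000
Node n7: branches {R2, R9, C2} → V_7 = 33.09
Node n8: branches {L2, R11, R12} → V_8 = 0.000
Node n9: branches {I1, R1, R8} → V_9 = -48.13
Source currents: i(L1)=0.03570, i(L2)=0.01200, i(L3)=1.485, i(V1)=-0.1251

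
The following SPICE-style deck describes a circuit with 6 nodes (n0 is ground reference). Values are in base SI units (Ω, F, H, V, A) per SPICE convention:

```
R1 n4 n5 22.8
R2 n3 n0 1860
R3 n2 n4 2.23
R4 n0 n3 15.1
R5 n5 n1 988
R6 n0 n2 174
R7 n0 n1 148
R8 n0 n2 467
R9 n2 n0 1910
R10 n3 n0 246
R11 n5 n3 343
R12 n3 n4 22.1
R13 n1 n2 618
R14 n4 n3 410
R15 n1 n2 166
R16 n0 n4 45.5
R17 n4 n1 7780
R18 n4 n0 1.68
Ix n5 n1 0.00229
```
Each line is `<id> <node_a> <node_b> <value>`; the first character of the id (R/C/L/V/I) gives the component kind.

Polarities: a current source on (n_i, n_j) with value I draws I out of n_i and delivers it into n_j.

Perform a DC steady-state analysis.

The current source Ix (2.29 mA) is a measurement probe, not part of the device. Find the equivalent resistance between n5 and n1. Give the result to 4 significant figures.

Element admittances at DC:
  Y(R1) = 0.04386 S between n4,n5
  Y(R2) = 0.0005376 S between n3,n0
  Y(R3) = 0.4484 S between n2,n4
  Y(R4) = 0.06623 S between n0,n3
  Y(R5) = 0.001012 S between n5,n1
  Y(R6) = 0.005747 S between n0,n2
  Y(R7) = 0.006757 S between n0,n1
  Y(R8) = 0.002141 S between n0,n2
  Y(R9) = 0.0005236 S between n2,n0
  Y(R10) = 0.004065 S between n3,n0
  Y(R11) = 0.002915 S between n5,n3
  Y(R12) = 0.04525 S between n3,n4
  Y(R13) = 0.001618 S between n1,n2
  Y(R14) = 0.002439 S between n4,n3
  Y(R15) = 0.006024 S between n1,n2
  Y(R16) = 0.02198 S between n0,n4
  Y(R17) = 0.0001285 S between n4,n1
  Y(R18) = 0.5952 S between n4,n0
  Ix: injects 0.00229 A into n1 (from n5)
Assemble and solve the 5×5 MNA system:
  V(n1)=0.1448  V(n2)=0.001023  V(n3)=-0.001664  V(n4)=-0.001409  V(n5)=-0.04625

R_eq = 83.45 Ω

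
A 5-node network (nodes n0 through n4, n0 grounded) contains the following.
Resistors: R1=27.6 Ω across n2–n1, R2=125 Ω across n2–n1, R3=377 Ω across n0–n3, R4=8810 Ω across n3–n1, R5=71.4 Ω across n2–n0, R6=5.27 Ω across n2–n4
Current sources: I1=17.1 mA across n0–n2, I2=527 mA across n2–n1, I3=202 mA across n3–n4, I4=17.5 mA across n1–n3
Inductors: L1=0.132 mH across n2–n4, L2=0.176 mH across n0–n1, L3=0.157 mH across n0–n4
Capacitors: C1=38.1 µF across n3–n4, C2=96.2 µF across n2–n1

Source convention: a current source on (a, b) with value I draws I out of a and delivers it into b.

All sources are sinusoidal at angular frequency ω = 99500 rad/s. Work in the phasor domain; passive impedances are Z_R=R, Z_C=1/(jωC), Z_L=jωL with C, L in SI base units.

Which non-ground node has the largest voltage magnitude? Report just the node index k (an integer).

Apply KCL at each of the 4 non-ground nodes and solve the resulting linear system.
Node n1: branches {R1, R2, R4, I2, L2, C2, I4} → V_1 = 0.009236+0.1016j
Node n2: branches {R1, R2, I1, L1, R5, I2, R6, C2} → V_2 = 0.008936+0.1542j
Node n3: branches {R3, R4, C1, I3, I4} → V_3 = 0.03454+0.2218j
Node n4: branches {L1, C1, R6, L3, I3} → V_4 = 0.03470+0.1731j

3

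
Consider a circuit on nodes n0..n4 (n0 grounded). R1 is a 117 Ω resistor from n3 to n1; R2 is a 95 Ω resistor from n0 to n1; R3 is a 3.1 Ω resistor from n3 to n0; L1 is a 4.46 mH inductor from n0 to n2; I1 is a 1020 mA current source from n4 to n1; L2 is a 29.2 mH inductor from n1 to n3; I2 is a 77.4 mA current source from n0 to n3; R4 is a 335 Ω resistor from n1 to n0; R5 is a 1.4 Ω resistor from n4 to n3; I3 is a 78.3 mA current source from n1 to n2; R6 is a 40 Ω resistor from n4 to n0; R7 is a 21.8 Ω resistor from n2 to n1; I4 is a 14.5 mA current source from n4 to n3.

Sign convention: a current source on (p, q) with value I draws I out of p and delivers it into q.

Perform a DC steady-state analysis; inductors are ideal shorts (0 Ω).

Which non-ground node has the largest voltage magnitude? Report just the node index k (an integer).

4

MNA unknowns: 4 node voltages V₁..V_4 plus 2 source currents (L1, L2)
R1: Y=0.008547 on G[3,1]
R2: Y=0.01053 on G[0,1]
R3: Y=0.3226 on G[3,0]
L1: row V0−V2=0, i_L1 at 0,2
I1: z[4]−=1.02, z[1]+=1.02
L2: row V1−V3=0, i_L2 at 1,3
I2: z[0]−=0.0774, z[3]+=0.0774
R4: Y=0.002985 on G[1,0]
R5: Y=0.7143 on G[4,3]
I3: z[1]−=0.0783, z[2]+=0.0783
R6: Y=0.02500 on G[4,0]
R7: Y=0.04587 on G[2,1]
I4: z[4]−=0.0145, z[3]+=0.0145
solve → V1=0.08392, V2=0.000, V3=0.08392, V4=-1.318
aux → i_L1=-0.08215, i_L2=0.9367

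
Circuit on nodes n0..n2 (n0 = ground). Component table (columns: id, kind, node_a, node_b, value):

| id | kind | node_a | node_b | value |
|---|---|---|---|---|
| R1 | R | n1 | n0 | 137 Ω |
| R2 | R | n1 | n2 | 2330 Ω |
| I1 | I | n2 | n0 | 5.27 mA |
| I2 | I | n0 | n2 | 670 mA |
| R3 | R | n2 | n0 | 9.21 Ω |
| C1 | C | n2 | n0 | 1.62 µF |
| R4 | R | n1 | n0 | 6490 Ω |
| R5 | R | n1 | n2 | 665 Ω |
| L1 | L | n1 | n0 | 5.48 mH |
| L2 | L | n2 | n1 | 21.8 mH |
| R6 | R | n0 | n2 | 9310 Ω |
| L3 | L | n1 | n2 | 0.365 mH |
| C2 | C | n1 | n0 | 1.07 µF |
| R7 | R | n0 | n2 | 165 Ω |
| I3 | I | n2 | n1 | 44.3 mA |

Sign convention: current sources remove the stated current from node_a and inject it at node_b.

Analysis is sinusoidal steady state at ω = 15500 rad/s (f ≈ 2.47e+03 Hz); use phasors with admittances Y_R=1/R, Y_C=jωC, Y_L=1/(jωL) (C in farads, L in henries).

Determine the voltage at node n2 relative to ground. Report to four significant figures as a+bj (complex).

MNA unknowns: 2 node voltages V₁..V_2
R1: Y=0.007299+0.000j on G[1,0]
R2: Y=0.0004292+0.000j on G[1,2]
I1: z[2]−=0.00527, z[0]+=0.00527
I2: z[0]−=0.67, z[2]+=0.67
R3: Y=0.1086+0.000j on G[2,0]
C1: Y=0.000+0.02511j on G[2,0]
R4: Y=0.0001541+0.000j on G[1,0]
R5: Y=0.001504+0.000j on G[1,2]
L1: Y=0.000-0.01177j on G[1,0]
L2: Y=0.000-0.002959j on G[2,1]
R6: Y=0.0001074+0.000j on G[0,2]
L3: Y=0.000-0.1768j on G[1,2]
C2: Y=0.000+0.01658j on G[1,0]
R7: Y=0.006061+0.000j on G[0,2]
I3: z[2]−=0.0443, z[1]+=0.0443
solve → V1=5.213-1.263j, V2=5.126-1.258j

5.126-1.258j V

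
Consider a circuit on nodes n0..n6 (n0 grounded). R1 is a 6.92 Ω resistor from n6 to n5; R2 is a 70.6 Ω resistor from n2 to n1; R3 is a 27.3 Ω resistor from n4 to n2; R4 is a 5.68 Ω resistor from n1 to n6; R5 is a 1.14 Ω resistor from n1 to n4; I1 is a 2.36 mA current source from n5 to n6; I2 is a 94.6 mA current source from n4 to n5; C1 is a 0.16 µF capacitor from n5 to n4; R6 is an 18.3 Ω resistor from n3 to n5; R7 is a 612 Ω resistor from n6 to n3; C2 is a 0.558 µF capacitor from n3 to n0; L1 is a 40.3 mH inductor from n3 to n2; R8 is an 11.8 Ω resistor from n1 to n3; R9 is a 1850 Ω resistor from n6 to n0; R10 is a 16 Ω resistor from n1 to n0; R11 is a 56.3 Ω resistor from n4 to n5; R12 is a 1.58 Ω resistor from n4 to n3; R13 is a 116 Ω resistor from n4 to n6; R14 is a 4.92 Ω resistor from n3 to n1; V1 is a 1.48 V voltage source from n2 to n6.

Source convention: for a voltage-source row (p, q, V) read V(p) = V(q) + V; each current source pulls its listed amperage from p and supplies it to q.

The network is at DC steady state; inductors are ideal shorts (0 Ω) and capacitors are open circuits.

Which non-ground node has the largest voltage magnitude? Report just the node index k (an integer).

MNA unknowns: 6 node voltages V₁..V_6 plus 2 source currents (L1, V1)
R1: Y=0.1445 on G[6,5]
R2: Y=0.01416 on G[2,1]
R3: Y=0.03663 on G[4,2]
R4: Y=0.1761 on G[1,6]
R5: Y=0.8772 on G[1,4]
I1: z[5]−=0.00236, z[6]+=0.00236
I2: z[4]−=0.0946, z[5]+=0.0946
C1: Y=0.000 on G[5,4]
R6: Y=0.05464 on G[3,5]
R7: Y=0.001634 on G[6,3]
C2: Y=0.000 on G[3,0]
L1: row V3−V2=0, i_L1 at 3,2
R8: Y=0.08475 on G[1,3]
R9: Y=0.0005405 on G[6,0]
R10: Y=0.06250 on G[1,0]
R11: Y=0.01776 on G[4,5]
R12: Y=0.6329 on G[4,3]
R13: Y=0.008621 on G[4,6]
R14: Y=0.2033 on G[3,1]
V1: row V2−V6=1.48, i_V1 at 2,6
solve → V1=0.009456, V2=0.3867, V3=0.3867, V4=0.1015, V5=-0.1974, V6=-1.093
aux → i_L1=-0.3235, i_V1=-0.3393

6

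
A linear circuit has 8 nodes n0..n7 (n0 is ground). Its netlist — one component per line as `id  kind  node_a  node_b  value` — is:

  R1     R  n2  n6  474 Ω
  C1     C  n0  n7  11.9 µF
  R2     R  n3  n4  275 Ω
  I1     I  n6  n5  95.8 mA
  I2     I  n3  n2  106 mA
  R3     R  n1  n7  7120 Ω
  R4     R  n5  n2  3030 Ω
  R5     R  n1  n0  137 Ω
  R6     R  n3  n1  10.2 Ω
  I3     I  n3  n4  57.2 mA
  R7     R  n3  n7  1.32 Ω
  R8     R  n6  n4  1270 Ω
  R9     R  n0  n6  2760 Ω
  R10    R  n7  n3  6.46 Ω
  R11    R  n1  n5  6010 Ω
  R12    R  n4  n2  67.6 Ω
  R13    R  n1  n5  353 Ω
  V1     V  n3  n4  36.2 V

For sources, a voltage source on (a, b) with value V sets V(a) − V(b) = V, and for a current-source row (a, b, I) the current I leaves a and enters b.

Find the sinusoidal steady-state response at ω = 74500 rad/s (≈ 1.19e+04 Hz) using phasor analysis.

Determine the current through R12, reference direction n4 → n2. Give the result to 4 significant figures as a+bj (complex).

MNA unknowns: 7 node voltages V₁..V_7 plus 1 source current (V1)
R1: Y=0.002110+0.000j on G[2,6]
C1: Y=0.000+0.8865j on G[0,7]
R2: Y=0.003636+0.000j on G[3,4]
I1: z[6]−=0.0958, z[5]+=0.0958
I2: z[3]−=0.106, z[2]+=0.106
R3: Y=0.0001404+0.000j on G[1,7]
R4: Y=0.0003300+0.000j on G[5,2]
R5: Y=0.007299+0.000j on G[1,0]
R6: Y=0.09804+0.000j on G[3,1]
I3: z[3]−=0.0572, z[4]+=0.0572
R7: Y=0.7576+0.000j on G[3,7]
R8: Y=0.0007874+0.000j on G[6,4]
R9: Y=0.0003623+0.000j on G[0,6]
R10: Y=0.1548+0.000j on G[7,3]
R11: Y=0.0001664+0.000j on G[1,5]
R12: Y=0.01479+0.000j on G[4,2]
R13: Y=0.002833+0.000j on G[1,5]
V1: row V3−V4=36.2, i_V1 at 3,4
solve → V1=0.7432-0.01646j, V2=-31.58-0.01740j, V3=0.01734-0.01768j, V4=-36.18-0.01768j, V5=26.31-0.01655j, V6=-58.57-0.01553j, V7=0.0001419-0.01782j
aux → i_V1=-0.2394-5.905e-06j

-0.06815-4.213e-06j A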